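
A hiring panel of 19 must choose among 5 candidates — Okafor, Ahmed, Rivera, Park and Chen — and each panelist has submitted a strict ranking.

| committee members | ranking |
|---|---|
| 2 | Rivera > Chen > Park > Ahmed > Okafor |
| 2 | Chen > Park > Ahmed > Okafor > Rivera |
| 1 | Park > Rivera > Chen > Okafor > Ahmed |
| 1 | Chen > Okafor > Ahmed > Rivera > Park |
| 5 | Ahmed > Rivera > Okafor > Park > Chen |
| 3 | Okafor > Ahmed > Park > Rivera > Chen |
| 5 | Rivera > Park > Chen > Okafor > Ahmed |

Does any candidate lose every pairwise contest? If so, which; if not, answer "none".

none

Pairwise majorities:
Okafor vs Ahmed: Okafor is ranked higher on 1+1+3+5 = 10 ballots, Ahmed on 9. Okafor wins 10–9.
Okafor–Rivera: Rivera 13–6.
Okafor vs Park: Park wins 10–9.
Okafor vs Chen: 5+3 = 8 for Okafor, 11 for Chen — Chen by 11–8.
Ahmed–Rivera: Ahmed 11–8.
Ahmed vs Park: 1+5+3 = 9 for Ahmed, 10 for Park — Park by 10–9.
Ahmed–Chen: Chen 11–8.
Rivera vs Park: Rivera, 13–6.
Rivera vs Chen: 2+1+5+3+5 = 16 for Rivera, 3 for Chen — Rivera by 16–3.
Park vs Chen: Park wins 14–5.
Each candidate has at least one pairwise win (Okafor beats Ahmed; Ahmed beats Rivera; Rivera beats Okafor; Park beats Okafor; Chen beats Okafor) — no Condorcet loser.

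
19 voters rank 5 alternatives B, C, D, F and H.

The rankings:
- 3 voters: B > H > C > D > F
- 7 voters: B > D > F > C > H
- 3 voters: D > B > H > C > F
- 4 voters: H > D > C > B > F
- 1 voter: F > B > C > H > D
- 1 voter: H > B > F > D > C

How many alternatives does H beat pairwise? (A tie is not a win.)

2

H against each rival (19 voters):
H vs B: H is ranked higher on 4+1 = 5 ballots, B on 14. B wins 14–5.
H vs C: 3+3+4+1 = 11 for H, 8 for C — H by 11–8.
H vs D: D wins 10–9.
H vs F: H, 11–8.
H beats C, F; loses to B, D — 2 pairwise wins.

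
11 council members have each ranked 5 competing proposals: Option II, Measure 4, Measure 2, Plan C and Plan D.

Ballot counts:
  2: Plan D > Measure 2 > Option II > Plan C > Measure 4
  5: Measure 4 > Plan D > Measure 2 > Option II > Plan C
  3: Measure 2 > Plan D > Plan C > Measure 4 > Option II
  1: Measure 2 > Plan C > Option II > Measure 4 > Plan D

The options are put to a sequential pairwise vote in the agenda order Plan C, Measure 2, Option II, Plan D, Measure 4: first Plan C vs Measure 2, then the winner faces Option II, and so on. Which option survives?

Round 1: Plan C vs Measure 2 — 0–11, Measure 2 advances.
Round 2: Measure 2 vs Option II — 11–0, Measure 2 advances.
Round 3: Measure 2 vs Plan D — 4–7, Plan D advances.
Round 4: Plan D vs Measure 4 — 5–6, Measure 4 advances.
Measure 4 survives the agenda.

Measure 4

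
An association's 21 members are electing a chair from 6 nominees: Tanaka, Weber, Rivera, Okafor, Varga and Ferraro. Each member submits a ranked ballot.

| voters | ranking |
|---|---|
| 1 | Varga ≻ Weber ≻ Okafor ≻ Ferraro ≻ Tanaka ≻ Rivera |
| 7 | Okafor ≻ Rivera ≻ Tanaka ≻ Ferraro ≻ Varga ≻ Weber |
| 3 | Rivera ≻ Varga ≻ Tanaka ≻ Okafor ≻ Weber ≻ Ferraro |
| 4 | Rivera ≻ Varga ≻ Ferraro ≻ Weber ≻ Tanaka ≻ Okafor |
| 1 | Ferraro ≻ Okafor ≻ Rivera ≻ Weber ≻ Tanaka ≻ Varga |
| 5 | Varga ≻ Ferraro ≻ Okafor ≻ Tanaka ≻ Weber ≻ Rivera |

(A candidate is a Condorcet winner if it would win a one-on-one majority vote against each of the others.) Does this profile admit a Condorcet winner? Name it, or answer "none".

none

Head-to-head results (21 voters):
Tanaka vs Weber: 7+3+5 = 15 for Tanaka, 6 for Weber — Tanaka by 15–6.
Tanaka–Rivera: Rivera 15–6.
Tanaka–Okafor: Okafor 14–7.
Tanaka–Varga: Varga 13–8.
Tanaka vs Ferraro: Ferraro wins 11–10.
Weber vs Rivera: Weber is ranked higher on 1+5 = 6 ballots, Rivera on 15. Rivera wins 15–6.
Weber vs Okafor: Okafor, 16–5.
Weber–Varga: Varga 20–1.
Weber vs Ferraro: Ferraro wins 17–4.
Rivera vs Okafor: Rivera preferred on 3+4 = 7 ballots; Okafor wins 14–7.
Rivera vs Varga: 7+3+4+1 = 15 for Rivera, 6 for Varga — Rivera by 15–6.
Rivera vs Ferraro: Rivera preferred on 7+3+4 = 14 ballots; Rivera wins 14–7.
Okafor vs Varga: Okafor is ranked higher on 7+1 = 8 ballots, Varga on 13. Varga wins 13–8.
Okafor vs Ferraro: 11 to 10, Okafor.
Varga vs Ferraro: Varga is ranked higher on 1+3+4+5 = 13 ballots, Ferraro on 8. Varga wins 13–8.
No candidate is unbeaten: Tanaka loses to Rivera; Weber loses to Tanaka; Rivera loses to Okafor; Okafor loses to Varga; Varga loses to Rivera; Ferraro loses to Rivera. In particular Rivera > Varga > Okafor > Rivera is a majority cycle — no Condorcet winner exists.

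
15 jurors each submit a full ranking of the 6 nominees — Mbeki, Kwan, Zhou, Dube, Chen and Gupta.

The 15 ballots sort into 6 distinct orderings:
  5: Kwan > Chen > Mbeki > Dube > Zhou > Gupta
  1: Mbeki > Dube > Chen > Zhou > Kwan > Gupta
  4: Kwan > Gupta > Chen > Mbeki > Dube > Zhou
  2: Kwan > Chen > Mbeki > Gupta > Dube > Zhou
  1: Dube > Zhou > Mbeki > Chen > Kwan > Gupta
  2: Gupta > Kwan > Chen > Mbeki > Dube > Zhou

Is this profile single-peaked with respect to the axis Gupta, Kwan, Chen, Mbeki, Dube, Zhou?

yes

Axis positions: Gupta=1, Kwan=2, Chen=3, Mbeki=4, Dube=5, Zhou=6.
Faction 1 (peak Kwan at position 2): ranking walks positions 2-3-4-5-6-1, expanding outward from the peak — single-peaked.
Faction 2 (peak Mbeki at position 4): ranking walks positions 4-5-3-6-2-1, expanding outward from the peak — single-peaked.
Faction 3 (peak Kwan at position 2): ranking walks positions 2-1-3-4-5-6, expanding outward from the peak — single-peaked.
Faction 4 (peak Kwan at position 2): ranking walks positions 2-3-4-1-5-6, expanding outward from the peak — single-peaked.
Faction 5 (peak Dube at position 5): ranking walks positions 5-6-4-3-2-1, expanding outward from the peak — single-peaked.
Faction 6 (peak Gupta at position 1): ranking walks positions 1-2-3-4-5-6, expanding outward from the peak — single-peaked.
Every ranking is single-peaked on this axis.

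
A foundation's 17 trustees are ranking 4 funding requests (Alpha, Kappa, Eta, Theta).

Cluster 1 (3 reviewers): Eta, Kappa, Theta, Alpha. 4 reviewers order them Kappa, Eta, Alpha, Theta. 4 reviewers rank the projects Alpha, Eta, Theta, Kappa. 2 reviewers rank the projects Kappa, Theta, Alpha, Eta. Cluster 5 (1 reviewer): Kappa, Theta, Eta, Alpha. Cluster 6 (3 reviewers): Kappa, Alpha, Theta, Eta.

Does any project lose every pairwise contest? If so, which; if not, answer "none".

Pairwise majorities:
Alpha vs Kappa: Kappa wins 13–4.
Alpha vs Eta: Alpha, 9–8.
Alpha vs Theta: 4+4+3 = 11 for Alpha, 6 for Theta — Alpha by 11–6.
Kappa–Eta: Kappa 10–7.
Kappa vs Theta: Kappa is ranked higher on 3+4+2+1+3 = 13 ballots, Theta on 4. Kappa wins 13–4.
Eta–Theta: Eta 11–6.
Only Theta has no wins; Theta is the Condorcet loser.

Theta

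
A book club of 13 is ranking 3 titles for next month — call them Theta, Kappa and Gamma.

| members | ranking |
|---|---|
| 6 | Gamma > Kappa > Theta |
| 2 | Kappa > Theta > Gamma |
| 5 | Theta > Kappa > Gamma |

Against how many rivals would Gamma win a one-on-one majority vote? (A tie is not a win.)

Gamma against each rival (13 members):
Gamma vs Theta: Theta, 7–6.
Gamma vs Kappa: Gamma preferred on 6 ballots; Kappa wins 7–6.
Gamma beats no one; loses to Theta, Kappa — 0 pairwise wins.

0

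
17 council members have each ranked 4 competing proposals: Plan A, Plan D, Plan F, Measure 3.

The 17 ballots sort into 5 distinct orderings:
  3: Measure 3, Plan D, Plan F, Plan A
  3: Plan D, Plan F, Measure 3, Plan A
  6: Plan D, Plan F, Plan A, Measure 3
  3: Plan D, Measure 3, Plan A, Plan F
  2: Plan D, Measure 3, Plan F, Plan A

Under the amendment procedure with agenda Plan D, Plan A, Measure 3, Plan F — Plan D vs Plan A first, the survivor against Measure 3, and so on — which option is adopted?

Round 1: Plan D vs Plan A — 17–0, Plan D advances.
Round 2: Plan D vs Measure 3 — 14–3, Plan D advances.
Round 3: Plan D vs Plan F — 17–0, Plan D advances.
Plan D survives the agenda.

Plan D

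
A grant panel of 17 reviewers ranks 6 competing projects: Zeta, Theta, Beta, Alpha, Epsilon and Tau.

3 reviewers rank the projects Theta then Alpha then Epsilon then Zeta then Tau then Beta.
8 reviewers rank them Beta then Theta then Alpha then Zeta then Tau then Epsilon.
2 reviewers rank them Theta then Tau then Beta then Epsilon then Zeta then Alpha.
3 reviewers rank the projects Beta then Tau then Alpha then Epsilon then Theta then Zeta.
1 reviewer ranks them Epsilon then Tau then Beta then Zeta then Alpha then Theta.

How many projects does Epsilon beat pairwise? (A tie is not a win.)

Epsilon against each rival (17 reviewers):
Epsilon vs Zeta: 3+2+3+1 = 9 for Epsilon, 8 for Zeta — Epsilon by 9–8.
Epsilon vs Theta: 3+1 = 4 for Epsilon, 13 for Theta — Theta by 13–4.
Epsilon vs Beta: Beta, 13–4.
Epsilon vs Alpha: Alpha, 14–3.
Epsilon vs Tau: Tau, 13–4.
Epsilon beats Zeta; loses to Theta, Beta, Alpha, Tau — 1 pairwise win.

1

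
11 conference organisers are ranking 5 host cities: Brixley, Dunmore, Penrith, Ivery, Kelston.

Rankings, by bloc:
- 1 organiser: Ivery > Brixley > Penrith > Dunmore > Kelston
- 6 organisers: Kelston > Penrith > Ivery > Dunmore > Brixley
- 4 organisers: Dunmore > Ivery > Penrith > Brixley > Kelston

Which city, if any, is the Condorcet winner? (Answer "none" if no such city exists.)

Pairwise majorities:
Brixley vs Dunmore: 1 for Brixley, 10 for Dunmore — Dunmore by 10–1.
Brixley vs Penrith: Brixley preferred on 1 ballot; Penrith wins 10–1.
Brixley vs Ivery: 0 to 11, Ivery.
Brixley vs Kelston: 5 to 6, Kelston.
Dunmore vs Penrith: Dunmore is ranked higher on 4 ballots, Penrith on 7. Penrith wins 7–4.
Dunmore vs Ivery: Dunmore preferred on 4 ballots; Ivery wins 7–4.
Dunmore vs Kelston: 5 to 6, Kelston.
Penrith vs Ivery: Penrith preferred on 6 ballots; Penrith wins 6–5.
Penrith vs Kelston: 1+4 = 5 for Penrith, 6 for Kelston — Kelston by 6–5.
Ivery vs Kelston: 5 to 6, Kelston.
Only Kelston has no losses; Kelston is the Condorcet winner.

Kelston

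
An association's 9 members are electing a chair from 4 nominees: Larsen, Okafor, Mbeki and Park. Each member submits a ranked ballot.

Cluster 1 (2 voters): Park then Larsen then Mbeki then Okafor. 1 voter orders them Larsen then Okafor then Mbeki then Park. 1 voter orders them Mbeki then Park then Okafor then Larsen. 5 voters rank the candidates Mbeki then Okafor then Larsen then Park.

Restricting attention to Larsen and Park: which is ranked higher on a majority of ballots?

Larsen

Ballots ranking Larsen above Park: 1 + 5 = 6.
Ballots ranking Park above Larsen: 9 − 6 = 3.
Larsen wins the head-to-head 6–3.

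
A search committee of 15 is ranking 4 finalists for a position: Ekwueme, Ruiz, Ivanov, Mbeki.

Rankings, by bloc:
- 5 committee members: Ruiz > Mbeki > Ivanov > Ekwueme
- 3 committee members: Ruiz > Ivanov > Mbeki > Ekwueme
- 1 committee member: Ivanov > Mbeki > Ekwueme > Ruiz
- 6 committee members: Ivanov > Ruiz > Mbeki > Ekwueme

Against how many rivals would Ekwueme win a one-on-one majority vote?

Ekwueme against each rival (15 committee members):
Ekwueme vs Ruiz: Ruiz wins 14–1.
Ekwueme–Ivanov: Ivanov 15–0.
Ekwueme vs Mbeki: Ekwueme is ranked higher on 0 ballots, Mbeki on 15. Mbeki wins 15–0.
Ekwueme beats no one; loses to Ruiz, Ivanov, Mbeki — 0 pairwise wins.

0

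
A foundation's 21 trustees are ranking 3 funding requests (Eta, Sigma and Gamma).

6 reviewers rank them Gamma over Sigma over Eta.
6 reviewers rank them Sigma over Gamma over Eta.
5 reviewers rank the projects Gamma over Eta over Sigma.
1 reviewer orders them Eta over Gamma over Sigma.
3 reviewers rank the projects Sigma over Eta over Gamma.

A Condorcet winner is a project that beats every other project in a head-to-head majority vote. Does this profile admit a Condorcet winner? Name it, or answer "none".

Gamma

Head-to-head results (21 reviewers):
Eta vs Sigma: 5+1 = 6 for Eta, 15 for Sigma — Sigma by 15–6.
Eta vs Gamma: 4 to 17, Gamma.
Sigma vs Gamma: 9 to 12, Gamma.
Gamma defeats every rival head-to-head and is the Condorcet winner.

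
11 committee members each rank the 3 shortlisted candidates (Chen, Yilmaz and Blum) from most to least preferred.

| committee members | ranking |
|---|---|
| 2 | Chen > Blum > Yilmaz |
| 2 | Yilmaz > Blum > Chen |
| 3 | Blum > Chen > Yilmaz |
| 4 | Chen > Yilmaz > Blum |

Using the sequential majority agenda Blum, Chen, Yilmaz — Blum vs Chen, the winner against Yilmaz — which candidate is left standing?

Round 1: Blum vs Chen — 5–6, Chen advances.
Round 2: Chen vs Yilmaz — 9–2, Chen advances.
Chen survives the agenda.

Chen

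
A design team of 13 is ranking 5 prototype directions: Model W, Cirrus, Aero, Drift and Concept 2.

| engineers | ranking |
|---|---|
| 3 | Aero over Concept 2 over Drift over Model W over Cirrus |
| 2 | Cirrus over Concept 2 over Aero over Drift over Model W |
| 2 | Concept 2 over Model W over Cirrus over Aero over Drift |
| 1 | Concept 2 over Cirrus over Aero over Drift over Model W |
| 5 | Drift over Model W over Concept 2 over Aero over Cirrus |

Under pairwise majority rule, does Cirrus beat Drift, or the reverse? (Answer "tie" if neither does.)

Ballots ranking Cirrus above Drift: 2 + 2 + 1 = 5.
Ballots ranking Drift above Cirrus: 13 − 5 = 8.
Drift wins the head-to-head 8–5.

Drift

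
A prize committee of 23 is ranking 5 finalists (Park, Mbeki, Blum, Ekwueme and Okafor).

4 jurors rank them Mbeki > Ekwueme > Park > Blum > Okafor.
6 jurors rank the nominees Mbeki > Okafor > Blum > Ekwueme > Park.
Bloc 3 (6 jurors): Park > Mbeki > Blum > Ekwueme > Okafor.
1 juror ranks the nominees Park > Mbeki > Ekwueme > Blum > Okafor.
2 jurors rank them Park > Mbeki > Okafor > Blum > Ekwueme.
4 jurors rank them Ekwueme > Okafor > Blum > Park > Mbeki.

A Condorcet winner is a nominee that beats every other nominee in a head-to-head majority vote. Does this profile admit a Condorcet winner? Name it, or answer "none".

Pairwise majorities:
Park vs Mbeki: 6+1+2+4 = 13 for Park, 10 for Mbeki — Park by 13–10.
Park vs Blum: Park is ranked higher on 4+6+1+2 = 13 ballots, Blum on 10. Park wins 13–10.
Park vs Ekwueme: Ekwueme wins 14–9.
Park vs Okafor: 4+6+1+2 = 13 for Park, 10 for Okafor — Park by 13–10.
Mbeki vs Blum: Mbeki preferred on 4+6+6+1+2 = 19 ballots; Mbeki wins 19–4.
Mbeki vs Ekwueme: 4+6+6+1+2 = 19 for Mbeki, 4 for Ekwueme — Mbeki by 19–4.
Mbeki vs Okafor: 19 to 4, Mbeki.
Blum vs Ekwueme: 14 to 9, Blum.
Blum vs Okafor: 11 to 12, Okafor.
Ekwueme vs Okafor: Ekwueme, 15–8.
No nominee is unbeaten: Park loses to Ekwueme; Mbeki loses to Park; Blum loses to Park; Ekwueme loses to Mbeki; Okafor loses to Park. In particular Park > Mbeki > Ekwueme > Park is a majority cycle — no Condorcet winner exists.

none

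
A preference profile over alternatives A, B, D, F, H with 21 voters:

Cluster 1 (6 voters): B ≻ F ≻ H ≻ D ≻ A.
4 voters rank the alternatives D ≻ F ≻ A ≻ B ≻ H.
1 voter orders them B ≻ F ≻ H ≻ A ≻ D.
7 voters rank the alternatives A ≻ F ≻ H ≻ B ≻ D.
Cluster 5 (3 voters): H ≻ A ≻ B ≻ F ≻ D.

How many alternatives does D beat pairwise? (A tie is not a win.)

0

D against each rival (21 voters):
D vs A: A, 11–10.
D vs B: D preferred on 4 ballots; B wins 17–4.
D vs F: 4 to 17, F.
D vs H: 4 for D, 17 for H — H by 17–4.
D beats no one; loses to A, B, F, H — 0 pairwise wins.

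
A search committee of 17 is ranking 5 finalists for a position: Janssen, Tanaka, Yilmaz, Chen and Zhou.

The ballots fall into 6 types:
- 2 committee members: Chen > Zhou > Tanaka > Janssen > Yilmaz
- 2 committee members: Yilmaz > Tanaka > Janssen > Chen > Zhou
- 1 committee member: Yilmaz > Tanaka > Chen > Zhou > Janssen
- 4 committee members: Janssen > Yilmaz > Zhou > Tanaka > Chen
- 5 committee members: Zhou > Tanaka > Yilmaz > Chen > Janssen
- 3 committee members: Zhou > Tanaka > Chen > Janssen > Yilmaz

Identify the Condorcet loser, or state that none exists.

none

Head-to-head results (17 committee members):
Janssen vs Tanaka: Tanaka, 13–4.
Janssen vs Yilmaz: Janssen, 9–8.
Janssen vs Chen: 2+4 = 6 for Janssen, 11 for Chen — Chen by 11–6.
Janssen vs Zhou: Zhou, 11–6.
Tanaka vs Yilmaz: Tanaka wins 10–7.
Tanaka vs Chen: 2+1+4+5+3 = 15 for Tanaka, 2 for Chen — Tanaka by 15–2.
Tanaka–Zhou: Zhou 14–3.
Yilmaz vs Chen: Yilmaz, 12–5.
Yilmaz vs Zhou: Zhou wins 10–7.
Chen vs Zhou: Chen preferred on 2+2+1 = 5 ballots; Zhou wins 12–5.
Each candidate has at least one pairwise win (Janssen beats Yilmaz; Tanaka beats Janssen; Yilmaz beats Chen; Chen beats Janssen; Zhou beats Janssen) — no Condorcet loser.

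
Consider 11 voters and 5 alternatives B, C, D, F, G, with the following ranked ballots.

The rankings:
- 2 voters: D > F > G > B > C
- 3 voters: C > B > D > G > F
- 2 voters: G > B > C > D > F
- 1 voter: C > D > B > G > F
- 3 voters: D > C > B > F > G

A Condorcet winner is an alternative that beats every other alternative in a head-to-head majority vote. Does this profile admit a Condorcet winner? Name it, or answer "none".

C

Pairwise majorities:
B vs C: 4 to 7, C.
B vs D: D wins 6–5.
B vs F: B, 9–2.
B vs G: B wins 7–4.
C–D: C 6–5.
C–F: C 9–2.
C vs G: C, 7–4.
D vs F: D is ranked higher on 2+3+2+1+3 = 11 ballots, F on 0. D wins 11–0.
D vs G: D wins 9–2.
F vs G: F preferred on 2+3 = 5 ballots; G wins 6–5.
C defeats every rival head-to-head and is the Condorcet winner.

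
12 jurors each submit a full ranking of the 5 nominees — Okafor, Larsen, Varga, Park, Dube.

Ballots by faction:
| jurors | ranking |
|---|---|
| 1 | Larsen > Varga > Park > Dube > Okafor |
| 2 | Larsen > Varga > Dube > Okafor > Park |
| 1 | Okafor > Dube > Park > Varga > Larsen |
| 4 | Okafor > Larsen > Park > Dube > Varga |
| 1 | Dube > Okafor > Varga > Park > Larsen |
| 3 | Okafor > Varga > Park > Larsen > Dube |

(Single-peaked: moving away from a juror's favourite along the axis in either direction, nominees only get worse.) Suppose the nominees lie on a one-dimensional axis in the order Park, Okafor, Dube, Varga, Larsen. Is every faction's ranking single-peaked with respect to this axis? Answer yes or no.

Axis positions: Park=1, Okafor=2, Dube=3, Varga=4, Larsen=5.
Faction 1: ranking walks positions 5-4-1-3-2; Park is ranked above Dube even though Dube lies between Park and the peak Larsen on the axis — preferences dip and rise again. Not single-peaked.
Faction 2 (peak Larsen at position 5): ranking walks positions 5-4-3-2-1, expanding outward from the peak — single-peaked.
Faction 3 (peak Okafor at position 2): ranking walks positions 2-3-1-4-5, expanding outward from the peak — single-peaked.
Faction 4: ranking walks positions 2-5-1-3-4; Larsen is ranked above Dube even though Dube lies between Larsen and the peak Okafor on the axis — preferences dip and rise again. Not single-peaked.
Faction 5 (peak Dube at position 3): ranking walks positions 3-2-4-1-5, expanding outward from the peak — single-peaked.
Faction 6: ranking walks positions 2-4-1-5-3; Varga is ranked above Dube even though Dube lies between Varga and the peak Okafor on the axis — preferences dip and rise again. Not single-peaked.
Faction 1 violates single-peakedness, so the profile is not single-peaked on this axis.

no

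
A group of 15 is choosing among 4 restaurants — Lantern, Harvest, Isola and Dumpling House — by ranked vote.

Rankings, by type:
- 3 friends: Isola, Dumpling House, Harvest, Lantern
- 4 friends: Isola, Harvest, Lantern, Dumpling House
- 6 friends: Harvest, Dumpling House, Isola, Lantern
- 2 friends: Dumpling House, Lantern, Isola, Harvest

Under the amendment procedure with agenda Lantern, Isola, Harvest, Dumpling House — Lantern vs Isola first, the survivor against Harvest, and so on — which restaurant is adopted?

Dumpling House

Round 1: Lantern vs Isola — 2–13, Isola advances.
Round 2: Isola vs Harvest — 9–6, Isola advances.
Round 3: Isola vs Dumpling House — 7–8, Dumpling House advances.
The agenda winner is Dumpling House.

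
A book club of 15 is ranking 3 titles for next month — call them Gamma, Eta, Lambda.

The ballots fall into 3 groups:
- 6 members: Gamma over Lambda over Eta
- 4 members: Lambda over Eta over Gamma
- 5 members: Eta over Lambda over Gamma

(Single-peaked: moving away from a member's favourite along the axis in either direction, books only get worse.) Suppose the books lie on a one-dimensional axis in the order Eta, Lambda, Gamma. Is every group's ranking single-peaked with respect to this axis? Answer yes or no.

Axis positions: Eta=1, Lambda=2, Gamma=3.
Group 1 (peak Gamma at position 3): ranking walks positions 3-2-1, expanding outward from the peak — single-peaked.
Group 2 (peak Lambda at position 2): ranking walks positions 2-1-3, expanding outward from the peak — single-peaked.
Group 3 (peak Eta at position 1): ranking walks positions 1-2-3, expanding outward from the peak — single-peaked.
Every ranking is single-peaked on this axis.

yes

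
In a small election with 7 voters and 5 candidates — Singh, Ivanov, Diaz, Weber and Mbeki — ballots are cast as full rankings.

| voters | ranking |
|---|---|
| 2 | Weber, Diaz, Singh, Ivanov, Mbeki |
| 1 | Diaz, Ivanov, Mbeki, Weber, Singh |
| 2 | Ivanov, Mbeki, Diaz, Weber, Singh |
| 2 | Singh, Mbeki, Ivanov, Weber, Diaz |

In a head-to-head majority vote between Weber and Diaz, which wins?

Weber

Ballots ranking Weber above Diaz: 2 + 2 = 4.
Ballots ranking Diaz above Weber: 7 − 4 = 3.
Weber wins the head-to-head 4–3.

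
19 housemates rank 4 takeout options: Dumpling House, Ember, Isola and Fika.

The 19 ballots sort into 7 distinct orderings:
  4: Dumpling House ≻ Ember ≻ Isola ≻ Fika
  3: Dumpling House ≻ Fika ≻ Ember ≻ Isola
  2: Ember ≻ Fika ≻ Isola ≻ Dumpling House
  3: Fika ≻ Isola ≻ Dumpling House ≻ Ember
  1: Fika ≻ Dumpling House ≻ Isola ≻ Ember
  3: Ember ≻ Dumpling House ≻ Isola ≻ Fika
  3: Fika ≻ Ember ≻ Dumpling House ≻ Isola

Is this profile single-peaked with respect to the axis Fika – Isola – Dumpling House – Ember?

Axis positions: Fika=1, Isola=2, Dumpling House=3, Ember=4.
Group 1 (peak Dumpling House at position 3): ranking walks positions 3-4-2-1, expanding outward from the peak — single-peaked.
Group 2: ranking walks positions 3-1-4-2; Fika is ranked above Isola even though Isola lies between Fika and the peak Dumpling House on the axis — preferences dip and rise again. Not single-peaked.
Group 3: ranking walks positions 4-1-2-3; Fika is ranked above Dumpling House even though Dumpling House lies between Fika and the peak Ember on the axis — preferences dip and rise again. Not single-peaked.
Group 4 (peak Fika at position 1): ranking walks positions 1-2-3-4, expanding outward from the peak — single-peaked.
Group 5: ranking walks positions 1-3-2-4; Dumpling House is ranked above Isola even though Isola lies between Dumpling House and the peak Fika on the axis — preferences dip and rise again. Not single-peaked.
Group 6 (peak Ember at position 4): ranking walks positions 4-3-2-1, expanding outward from the peak — single-peaked.
Group 7: ranking walks positions 1-4-3-2; Ember is ranked above Isola even though Isola lies between Ember and the peak Fika on the axis — preferences dip and rise again. Not single-peaked.
Group 2 violates single-peakedness, so the profile is not single-peaked on this axis.

no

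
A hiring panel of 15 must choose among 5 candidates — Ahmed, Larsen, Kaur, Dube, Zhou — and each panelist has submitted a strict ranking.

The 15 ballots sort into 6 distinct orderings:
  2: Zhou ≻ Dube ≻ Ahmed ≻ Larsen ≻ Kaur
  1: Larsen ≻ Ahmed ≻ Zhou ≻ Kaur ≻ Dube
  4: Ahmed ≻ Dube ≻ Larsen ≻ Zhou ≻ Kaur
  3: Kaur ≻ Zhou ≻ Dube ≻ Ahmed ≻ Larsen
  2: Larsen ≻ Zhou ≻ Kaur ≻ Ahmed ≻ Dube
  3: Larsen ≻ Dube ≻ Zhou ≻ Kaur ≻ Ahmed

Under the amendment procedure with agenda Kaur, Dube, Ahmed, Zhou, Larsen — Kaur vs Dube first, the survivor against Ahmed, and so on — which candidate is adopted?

Round 1: Kaur vs Dube — 6–9, Dube advances.
Round 2: Dube vs Ahmed — 8–7, Dube advances.
Round 3: Dube vs Zhou — 7–8, Zhou advances.
Round 4: Zhou vs Larsen — 5–10, Larsen advances.
Larsen survives the agenda.

Larsen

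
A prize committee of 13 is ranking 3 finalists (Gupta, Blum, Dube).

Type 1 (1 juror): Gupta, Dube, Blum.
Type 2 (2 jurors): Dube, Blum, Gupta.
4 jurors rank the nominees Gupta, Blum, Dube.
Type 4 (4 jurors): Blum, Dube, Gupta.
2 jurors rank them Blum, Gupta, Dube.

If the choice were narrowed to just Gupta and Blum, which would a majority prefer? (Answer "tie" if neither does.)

Blum

Ballots ranking Gupta above Blum: 1 + 4 = 5.
Ballots ranking Blum above Gupta: 13 − 5 = 8.
Blum wins the head-to-head 8–5.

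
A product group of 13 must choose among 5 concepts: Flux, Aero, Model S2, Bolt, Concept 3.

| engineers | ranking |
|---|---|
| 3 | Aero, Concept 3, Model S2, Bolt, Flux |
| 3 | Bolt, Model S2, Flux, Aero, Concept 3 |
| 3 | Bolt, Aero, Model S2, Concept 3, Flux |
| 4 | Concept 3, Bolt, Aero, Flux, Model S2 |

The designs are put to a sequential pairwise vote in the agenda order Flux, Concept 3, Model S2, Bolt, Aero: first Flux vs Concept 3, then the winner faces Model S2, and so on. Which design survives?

Round 1: Flux vs Concept 3 — 3–10, Concept 3 advances.
Round 2: Concept 3 vs Model S2 — 7–6, Concept 3 advances.
Round 3: Concept 3 vs Bolt — 7–6, Concept 3 advances.
Round 4: Concept 3 vs Aero — 4–9, Aero advances.
Aero survives the agenda.

Aero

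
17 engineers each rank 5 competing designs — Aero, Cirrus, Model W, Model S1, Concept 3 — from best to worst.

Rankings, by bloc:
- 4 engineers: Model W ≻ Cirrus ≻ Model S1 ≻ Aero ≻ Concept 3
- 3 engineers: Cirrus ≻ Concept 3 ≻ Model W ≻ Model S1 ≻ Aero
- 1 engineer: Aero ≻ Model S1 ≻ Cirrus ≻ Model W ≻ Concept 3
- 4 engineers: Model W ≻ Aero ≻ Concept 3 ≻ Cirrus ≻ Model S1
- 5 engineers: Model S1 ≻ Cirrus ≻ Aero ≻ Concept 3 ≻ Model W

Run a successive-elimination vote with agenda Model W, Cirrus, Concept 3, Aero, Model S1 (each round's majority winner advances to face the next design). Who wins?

Cirrus

Round 1: Model W vs Cirrus — 8–9, Cirrus advances.
Round 2: Cirrus vs Concept 3 — 13–4, Cirrus advances.
Round 3: Cirrus vs Aero — 12–5, Cirrus advances.
Round 4: Cirrus vs Model S1 — 11–6, Cirrus advances.
The agenda winner is Cirrus.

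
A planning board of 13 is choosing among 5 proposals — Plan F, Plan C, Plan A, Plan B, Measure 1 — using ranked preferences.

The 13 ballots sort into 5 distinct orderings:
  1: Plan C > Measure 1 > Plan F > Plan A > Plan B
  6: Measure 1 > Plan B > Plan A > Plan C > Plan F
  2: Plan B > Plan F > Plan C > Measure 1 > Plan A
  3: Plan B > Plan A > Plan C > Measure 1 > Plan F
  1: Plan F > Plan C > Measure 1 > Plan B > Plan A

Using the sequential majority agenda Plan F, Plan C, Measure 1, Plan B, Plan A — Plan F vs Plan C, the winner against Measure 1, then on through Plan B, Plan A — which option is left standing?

Plan B

Round 1: Plan F vs Plan C — 3–10, Plan C advances.
Round 2: Plan C vs Measure 1 — 7–6, Plan C advances.
Round 3: Plan C vs Plan B — 2–11, Plan B advances.
Round 4: Plan B vs Plan A — 12–1, Plan B advances.
Plan B survives the agenda.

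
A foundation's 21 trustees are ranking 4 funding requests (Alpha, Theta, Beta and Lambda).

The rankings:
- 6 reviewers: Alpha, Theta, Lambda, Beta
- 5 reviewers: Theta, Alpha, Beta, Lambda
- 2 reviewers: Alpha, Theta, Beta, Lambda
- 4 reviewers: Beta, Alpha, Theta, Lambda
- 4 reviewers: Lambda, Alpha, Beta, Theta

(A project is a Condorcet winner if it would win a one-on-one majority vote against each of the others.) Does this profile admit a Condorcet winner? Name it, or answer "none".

Alpha

Pairwise majorities:
Alpha vs Theta: Alpha is ranked higher on 6+2+4+4 = 16 ballots, Theta on 5. Alpha wins 16–5.
Alpha vs Beta: Alpha is ranked higher on 6+5+2+4 = 17 ballots, Beta on 4. Alpha wins 17–4.
Alpha vs Lambda: Alpha, 17–4.
Theta vs Beta: 6+5+2 = 13 for Theta, 8 for Beta — Theta by 13–8.
Theta vs Lambda: Theta wins 17–4.
Beta vs Lambda: Beta preferred on 5+2+4 = 11 ballots; Beta wins 11–10.
Only Alpha has no losses; Alpha is the Condorcet winner.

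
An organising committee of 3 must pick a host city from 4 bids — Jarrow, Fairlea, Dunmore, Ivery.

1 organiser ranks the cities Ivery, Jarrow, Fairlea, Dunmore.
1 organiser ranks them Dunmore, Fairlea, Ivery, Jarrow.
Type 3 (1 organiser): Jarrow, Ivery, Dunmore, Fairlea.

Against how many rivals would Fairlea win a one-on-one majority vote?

Fairlea against each rival (3 organisers):
Fairlea vs Jarrow: Fairlea preferred on 1 ballot; Jarrow wins 2–1.
Fairlea vs Dunmore: 1 to 2, Dunmore.
Fairlea–Ivery: Ivery 2–1.
Fairlea beats no one; loses to Jarrow, Dunmore, Ivery — 0 pairwise wins.

0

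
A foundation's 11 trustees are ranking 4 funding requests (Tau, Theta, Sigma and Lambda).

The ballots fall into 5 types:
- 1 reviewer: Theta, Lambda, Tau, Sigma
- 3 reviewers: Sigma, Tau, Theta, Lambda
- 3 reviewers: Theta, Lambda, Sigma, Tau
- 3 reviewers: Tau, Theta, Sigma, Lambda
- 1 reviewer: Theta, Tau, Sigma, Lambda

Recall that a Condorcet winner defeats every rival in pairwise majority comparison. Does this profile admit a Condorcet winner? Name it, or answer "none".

Pairwise majorities:
Tau vs Theta: 3+3 = 6 for Tau, 5 for Theta — Tau by 6–5.
Tau vs Sigma: Tau is ranked higher on 1+3+1 = 5 ballots, Sigma on 6. Sigma wins 6–5.
Tau vs Lambda: 7 to 4, Tau.
Theta vs Sigma: 8 to 3, Theta.
Theta vs Lambda: 11 to 0, Theta.
Sigma vs Lambda: 3+3+1 = 7 for Sigma, 4 for Lambda — Sigma by 7–4.
Every project loses at least once (Tau loses to Sigma; Theta loses to Tau; Sigma loses to Theta; Lambda loses to Tau). The majority relation contains the cycle Tau > Theta > Sigma > Tau, so there is no Condorcet winner.

none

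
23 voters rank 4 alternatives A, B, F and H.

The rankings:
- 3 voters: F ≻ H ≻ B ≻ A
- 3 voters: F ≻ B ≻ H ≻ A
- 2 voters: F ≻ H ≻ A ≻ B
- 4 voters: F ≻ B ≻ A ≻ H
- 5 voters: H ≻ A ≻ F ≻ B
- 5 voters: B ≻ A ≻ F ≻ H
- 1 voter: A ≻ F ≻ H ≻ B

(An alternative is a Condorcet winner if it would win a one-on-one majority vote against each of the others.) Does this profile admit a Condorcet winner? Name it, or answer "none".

F

Pairwise majorities:
A vs B: A is ranked higher on 2+5+1 = 8 ballots, B on 15. B wins 15–8.
A vs F: A preferred on 5+5+1 = 11 ballots; F wins 12–11.
A vs H: 4+5+1 = 10 for A, 13 for H — H by 13–10.
B vs F: B preferred on 5 ballots; F wins 18–5.
B vs H: B preferred on 3+4+5 = 12 ballots; B wins 12–11.
F vs H: 3+3+2+4+5+1 = 18 for F, 5 for H — F by 18–5.
F beats each of A, B, H — F is the Condorcet winner.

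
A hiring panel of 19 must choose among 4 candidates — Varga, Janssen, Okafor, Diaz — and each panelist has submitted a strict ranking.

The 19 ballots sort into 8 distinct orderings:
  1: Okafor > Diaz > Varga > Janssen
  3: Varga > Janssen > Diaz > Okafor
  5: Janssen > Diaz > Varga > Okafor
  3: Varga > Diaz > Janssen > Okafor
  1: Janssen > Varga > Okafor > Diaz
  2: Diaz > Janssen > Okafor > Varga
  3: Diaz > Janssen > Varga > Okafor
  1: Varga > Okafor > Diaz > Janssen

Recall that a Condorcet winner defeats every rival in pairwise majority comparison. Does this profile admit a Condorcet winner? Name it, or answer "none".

Diaz

Pairwise majorities:
Varga vs Janssen: Varga is ranked higher on 1+3+3+1 = 8 ballots, Janssen on 11. Janssen wins 11–8.
Varga vs Okafor: Varga preferred on 3+5+3+1+3+1 = 16 ballots; Varga wins 16–3.
Varga vs Diaz: 3+3+1+1 = 8 for Varga, 11 for Diaz — Diaz by 11–8.
Janssen vs Okafor: Janssen is ranked higher on 3+5+3+1+2+3 = 17 ballots, Okafor on 2. Janssen wins 17–2.
Janssen vs Diaz: Janssen preferred on 3+5+1 = 9 ballots; Diaz wins 10–9.
Okafor vs Diaz: 3 to 16, Diaz.
Diaz defeats every rival head-to-head and is the Condorcet winner.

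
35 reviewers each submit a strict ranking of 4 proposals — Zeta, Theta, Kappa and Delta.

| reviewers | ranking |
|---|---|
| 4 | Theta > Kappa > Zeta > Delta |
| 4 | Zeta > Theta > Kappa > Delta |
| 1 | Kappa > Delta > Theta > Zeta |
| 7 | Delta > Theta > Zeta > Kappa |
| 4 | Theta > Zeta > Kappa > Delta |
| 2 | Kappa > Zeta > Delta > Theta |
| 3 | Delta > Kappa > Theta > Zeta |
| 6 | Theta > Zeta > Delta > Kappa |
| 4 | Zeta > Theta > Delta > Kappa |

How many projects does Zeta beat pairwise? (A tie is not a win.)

Zeta against each rival (35 reviewers):
Zeta vs Theta: 4+2+4 = 10 for Zeta, 25 for Theta — Theta by 25–10.
Zeta vs Kappa: Zeta is ranked higher on 4+7+4+6+4 = 25 ballots, Kappa on 10. Zeta wins 25–10.
Zeta vs Delta: Zeta, 24–11.
Zeta beats Kappa, Delta; loses to Theta — 2 pairwise wins.

2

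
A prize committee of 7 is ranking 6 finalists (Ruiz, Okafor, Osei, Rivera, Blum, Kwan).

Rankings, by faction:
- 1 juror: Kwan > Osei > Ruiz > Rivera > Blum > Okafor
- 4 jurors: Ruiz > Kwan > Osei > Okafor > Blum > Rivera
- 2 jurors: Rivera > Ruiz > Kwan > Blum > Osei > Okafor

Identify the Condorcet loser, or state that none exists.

Head-to-head results (7 jurors):
Ruiz vs Okafor: Ruiz preferred on 1+4+2 = 7 ballots; Ruiz wins 7–0.
Ruiz–Osei: Ruiz 6–1.
Ruiz vs Rivera: Ruiz wins 5–2.
Ruiz vs Blum: Ruiz is ranked higher on 1+4+2 = 7 ballots, Blum on 0. Ruiz wins 7–0.
Ruiz vs Kwan: Ruiz is ranked higher on 4+2 = 6 ballots, Kwan on 1. Ruiz wins 6–1.
Okafor–Osei: Osei 7–0.
Okafor vs Rivera: Okafor preferred on 4 ballots; Okafor wins 4–3.
Okafor vs Blum: 4 for Okafor, 3 for Blum — Okafor by 4–3.
Okafor vs Kwan: Kwan, 7–0.
Osei vs Rivera: Osei wins 5–2.
Osei–Blum: Osei 5–2.
Osei vs Kwan: Osei is ranked higher on 0 ballots, Kwan on 7. Kwan wins 7–0.
Rivera vs Blum: Blum, 4–3.
Rivera vs Kwan: 2 for Rivera, 5 for Kwan — Kwan by 5–2.
Blum vs Kwan: Blum is ranked higher on 0 ballots, Kwan on 7. Kwan wins 7–0.
Only Rivera has no wins; Rivera is the Condorcet loser.

Rivera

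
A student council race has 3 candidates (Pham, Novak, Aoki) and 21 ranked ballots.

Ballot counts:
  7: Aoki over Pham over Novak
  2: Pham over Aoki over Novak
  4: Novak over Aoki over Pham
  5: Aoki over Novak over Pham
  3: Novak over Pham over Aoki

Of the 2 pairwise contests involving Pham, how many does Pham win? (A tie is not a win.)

Pham against each rival (21 voters):
Pham vs Novak: Pham preferred on 7+2 = 9 ballots; Novak wins 12–9.
Pham vs Aoki: 5 to 16, Aoki.
Pham beats no one; loses to Novak, Aoki — 0 pairwise wins.

0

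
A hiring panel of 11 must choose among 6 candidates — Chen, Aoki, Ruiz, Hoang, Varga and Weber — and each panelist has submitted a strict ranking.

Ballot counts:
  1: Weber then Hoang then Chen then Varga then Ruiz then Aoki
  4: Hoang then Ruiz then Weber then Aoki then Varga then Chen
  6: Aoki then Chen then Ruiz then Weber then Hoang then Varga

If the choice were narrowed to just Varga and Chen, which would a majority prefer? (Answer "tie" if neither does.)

Ballots ranking Varga above Chen: 4.
Ballots ranking Chen above Varga: 11 − 4 = 7.
Chen wins the head-to-head 7–4.

Chen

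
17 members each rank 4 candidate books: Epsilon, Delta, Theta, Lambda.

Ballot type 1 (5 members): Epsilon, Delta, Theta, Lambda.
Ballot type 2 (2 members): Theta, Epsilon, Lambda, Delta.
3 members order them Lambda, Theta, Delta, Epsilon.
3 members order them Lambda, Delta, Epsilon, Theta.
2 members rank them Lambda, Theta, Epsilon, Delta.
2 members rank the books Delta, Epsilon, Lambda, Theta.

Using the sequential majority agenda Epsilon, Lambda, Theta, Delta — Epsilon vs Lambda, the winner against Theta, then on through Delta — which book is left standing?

Epsilon

Round 1: Epsilon vs Lambda — 9–8, Epsilon advances.
Round 2: Epsilon vs Theta — 10–7, Epsilon advances.
Round 3: Epsilon vs Delta — 9–8, Epsilon advances.
Epsilon survives the agenda.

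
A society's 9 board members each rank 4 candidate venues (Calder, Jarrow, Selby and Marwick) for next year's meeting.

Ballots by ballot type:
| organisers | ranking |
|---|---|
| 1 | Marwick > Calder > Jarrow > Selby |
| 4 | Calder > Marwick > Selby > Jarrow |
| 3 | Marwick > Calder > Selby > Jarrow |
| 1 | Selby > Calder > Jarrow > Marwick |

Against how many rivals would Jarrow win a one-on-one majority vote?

Jarrow against each rival (9 organisers):
Jarrow vs Calder: Jarrow preferred on 0 ballots; Calder wins 9–0.
Jarrow vs Selby: Jarrow preferred on 1 ballot; Selby wins 8–1.
Jarrow–Marwick: Marwick 8–1.
Jarrow beats no one; loses to Calder, Selby, Marwick — 0 pairwise wins.

0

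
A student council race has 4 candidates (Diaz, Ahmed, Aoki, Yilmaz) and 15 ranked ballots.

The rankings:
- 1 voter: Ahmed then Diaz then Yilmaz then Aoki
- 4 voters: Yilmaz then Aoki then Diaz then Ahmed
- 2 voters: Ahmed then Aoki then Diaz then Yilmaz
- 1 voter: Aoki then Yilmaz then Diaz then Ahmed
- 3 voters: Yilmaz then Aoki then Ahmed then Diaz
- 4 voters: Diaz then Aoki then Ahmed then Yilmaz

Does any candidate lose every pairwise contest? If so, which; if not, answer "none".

Ahmed

Pairwise majorities:
Diaz vs Ahmed: Diaz is ranked higher on 4+1+4 = 9 ballots, Ahmed on 6. Diaz wins 9–6.
Diaz vs Aoki: Diaz preferred on 1+4 = 5 ballots; Aoki wins 10–5.
Diaz vs Yilmaz: Yilmaz wins 8–7.
Ahmed vs Aoki: Ahmed preferred on 1+2 = 3 ballots; Aoki wins 12–3.
Ahmed vs Yilmaz: 7 to 8, Yilmaz.
Aoki vs Yilmaz: Yilmaz wins 8–7.
Ahmed is beaten in every head-to-head and is the Condorcet loser.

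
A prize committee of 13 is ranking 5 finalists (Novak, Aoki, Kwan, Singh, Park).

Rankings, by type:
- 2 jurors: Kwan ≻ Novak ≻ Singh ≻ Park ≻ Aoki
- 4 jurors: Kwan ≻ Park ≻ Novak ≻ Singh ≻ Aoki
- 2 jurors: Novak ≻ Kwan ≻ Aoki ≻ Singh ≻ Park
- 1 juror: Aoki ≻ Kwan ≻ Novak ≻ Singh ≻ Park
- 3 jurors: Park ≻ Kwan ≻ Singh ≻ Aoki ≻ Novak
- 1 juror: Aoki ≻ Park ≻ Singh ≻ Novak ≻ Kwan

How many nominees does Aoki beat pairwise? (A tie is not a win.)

0

Aoki against each rival (13 jurors):
Aoki vs Novak: Aoki preferred on 1+3+1 = 5 ballots; Novak wins 8–5.
Aoki vs Kwan: 2 to 11, Kwan.
Aoki vs Singh: Singh wins 9–4.
Aoki vs Park: Aoki preferred on 2+1+1 = 4 ballots; Park wins 9–4.
Aoki beats no one; loses to Novak, Kwan, Singh, Park — 0 pairwise wins.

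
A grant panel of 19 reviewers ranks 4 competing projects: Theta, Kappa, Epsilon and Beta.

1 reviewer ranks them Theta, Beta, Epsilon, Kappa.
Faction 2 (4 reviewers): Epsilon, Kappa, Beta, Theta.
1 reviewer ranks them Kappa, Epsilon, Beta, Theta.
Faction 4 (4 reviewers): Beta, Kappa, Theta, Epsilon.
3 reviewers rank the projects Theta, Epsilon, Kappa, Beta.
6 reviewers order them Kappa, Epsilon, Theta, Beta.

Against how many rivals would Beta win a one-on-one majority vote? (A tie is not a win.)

Beta against each rival (19 reviewers):
Beta vs Theta: 9 to 10, Theta.
Beta vs Kappa: 1+4 = 5 for Beta, 14 for Kappa — Kappa by 14–5.
Beta vs Epsilon: Epsilon, 14–5.
Beta beats no one; loses to Theta, Kappa, Epsilon — 0 pairwise wins.

0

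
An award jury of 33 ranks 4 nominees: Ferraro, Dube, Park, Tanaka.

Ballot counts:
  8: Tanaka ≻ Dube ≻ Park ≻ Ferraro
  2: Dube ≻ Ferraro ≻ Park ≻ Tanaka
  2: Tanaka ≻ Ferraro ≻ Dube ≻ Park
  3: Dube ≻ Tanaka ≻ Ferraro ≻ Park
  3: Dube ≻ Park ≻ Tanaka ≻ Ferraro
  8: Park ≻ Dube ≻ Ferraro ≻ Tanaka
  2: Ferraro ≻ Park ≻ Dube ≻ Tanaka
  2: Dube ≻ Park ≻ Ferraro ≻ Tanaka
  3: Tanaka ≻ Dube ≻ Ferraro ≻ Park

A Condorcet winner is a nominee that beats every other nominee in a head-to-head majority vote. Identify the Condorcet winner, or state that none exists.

Dube

Pairwise majorities:
Ferraro vs Dube: Ferraro is ranked higher on 2+2 = 4 ballots, Dube on 29. Dube wins 29–4.
Ferraro vs Park: Ferraro preferred on 2+2+3+2+3 = 12 ballots; Park wins 21–12.
Ferraro vs Tanaka: Tanaka, 19–14.
Dube vs Park: Dube is ranked higher on 23 ballots, Park on 10. Dube wins 23–10.
Dube vs Tanaka: Dube, 20–13.
Park vs Tanaka: 2+3+8+2+2 = 17 for Park, 16 for Tanaka — Park by 17–16.
Only Dube has no losses; Dube is the Condorcet winner.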